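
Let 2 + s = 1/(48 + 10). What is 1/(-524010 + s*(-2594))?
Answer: -29/15047135 ≈ -1.9273e-6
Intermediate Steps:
s = -115/58 (s = -2 + 1/(48 + 10) = -2 + 1/58 = -115/58 ≈ -1.9828)
1/(-524010 + s*(-2594)) = 1/(-524010 - 115/58*(-2594)) = 1/(-524010 + 149155/29) = 1/(-15047135/29) = -29/15047135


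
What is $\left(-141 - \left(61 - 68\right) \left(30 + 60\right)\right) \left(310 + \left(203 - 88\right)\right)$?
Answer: $207825$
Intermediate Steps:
$\left(-141 - \left(61 - 68\right) \left(30 + 60\right)\right) \left(310 + \left(203 - 88\right)\right) = \left(-141 - \left(-7\right) 90\right) \left(310 + 115\right) = \left(-141 - -630\right) 425 = \left(-141 + 630\right) 425 = 489 \cdot 425 = 207825$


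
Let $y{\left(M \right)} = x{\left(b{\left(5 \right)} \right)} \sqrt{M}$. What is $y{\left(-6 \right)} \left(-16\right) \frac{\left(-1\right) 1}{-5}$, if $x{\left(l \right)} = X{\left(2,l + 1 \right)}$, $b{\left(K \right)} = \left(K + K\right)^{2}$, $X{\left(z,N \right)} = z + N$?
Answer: $- \frac{1648 i \sqrt{6}}{5} \approx - 807.35 i$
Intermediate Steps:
$X{\left(z,N \right)} = N + z$
$b{\left(K \right)} = 4 K^{2}$ ($b{\left(K \right)} = \left(2 K\right)^{2} = 4 K^{2}$)
$x{\left(l \right)} = 3 + l$ ($x{\left(l \right)} = \left(l + 1\right) + 2 = \left(1 + l\right) + 2 = 3 + l$)
$y{\left(M \right)} = 103 \sqrt{M}$ ($y{\left(M \right)} = \left(3 + 4 \cdot 5^{2}\right) \sqrt{M} = \left(3 + 4 \cdot 25\right) \sqrt{M} = \left(3 + 100\right) \sqrt{M} = 103 \sqrt{M}$)
$y{\left(-6 \right)} \left(-16\right) \frac{\left(-1\right) 1}{-5} = 103 \sqrt{-6} \left(-16\right) \frac{\left(-1\right) 1}{-5} = 103 i \sqrt{6} \left(-16\right) \left(\left(-1\right) \left(- \frac{1}{5}\right)\right) = 103 i \sqrt{6} \left(-16\right) \frac{1}{5} = - 1648 i \sqrt{6} \cdot \frac{1}{5} = - \frac{1648 i \sqrt{6}}{5}$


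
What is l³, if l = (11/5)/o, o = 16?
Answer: 1331/512000 ≈ 0.0025996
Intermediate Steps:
l = 11/80 (l = (11/5)/16 = (11*(⅕))*(1/16) = (11/5)*(1/16) = 11/80 ≈ 0.13750)
l³ = (11/80)³ = 1331/512000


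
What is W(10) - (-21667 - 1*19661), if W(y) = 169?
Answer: 41497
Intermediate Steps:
W(10) - (-21667 - 1*19661) = 169 - (-21667 - 1*19661) = 169 - (-21667 - 19661) = 169 - 1*(-41328) = 169 + 41328 = 41497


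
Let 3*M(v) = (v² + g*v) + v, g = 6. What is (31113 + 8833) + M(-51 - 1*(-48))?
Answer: 39942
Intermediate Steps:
M(v) = v²/3 + 7*v/3 (M(v) = ((v² + 6*v) + v)/3 = (v² + 7*v)/3 = v²/3 + 7*v/3)
(31113 + 8833) + M(-51 - 1*(-48)) = (31113 + 8833) + (-51 - 1*(-48))*(7 + (-51 - 1*(-48)))/3 = 39946 + (-51 + 48)*(7 + (-51 + 48))/3 = 39946 + (⅓)*(-3)*(7 - 3) = 39946 + (⅓)*(-3)*4 = 39946 - 4 = 39942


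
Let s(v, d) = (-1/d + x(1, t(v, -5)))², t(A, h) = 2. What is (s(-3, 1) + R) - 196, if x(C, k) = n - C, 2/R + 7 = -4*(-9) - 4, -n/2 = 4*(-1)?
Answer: -3998/25 ≈ -159.92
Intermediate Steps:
n = 8 (n = -8*(-1) = -2*(-4) = 8)
R = 2/25 (R = 2/(-7 + (-4*(-9) - 4)) = 2/(-7 + (36 - 4)) = 2/(-7 + 32) = 2/25 ≈ 0.080000)
x(C, k) = 8 - C
s(v, d) = (7 - 1/d)² (s(v, d) = (-1/d + (8 - 1*1))² = (-1/d + (8 - 1))² = (-1/d + 7)² = (7 - 1/d)²)
(s(-3, 1) + R) - 196 = ((-1 + 7*1)²/1² + 2/25) - 196 = (1*(-1 + 7)² + 2/25) - 196 = (1*6² + 2/25) - 196 = (1*36 + 2/25) - 196 = (36 + 2/25) - 196 = 902/25 - 196 = -3998/25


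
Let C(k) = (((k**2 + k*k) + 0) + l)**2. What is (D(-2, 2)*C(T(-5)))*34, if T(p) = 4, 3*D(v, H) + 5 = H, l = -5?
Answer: -24786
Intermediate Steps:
D(v, H) = -5/3 + H/3
C(k) = (-5 + 2*k**2)**2 (C(k) = (((k**2 + k*k) + 0) - 5)**2 = (((k**2 + k**2) + 0) - 5)**2 = ((2*k**2 + 0) - 5)**2 = (2*k**2 - 5)**2 = (-5 + 2*k**2)**2)
(D(-2, 2)*C(T(-5)))*34 = ((-5/3 + (1/3)*2)*(-5 + 2*4**2)**2)*34 = ((-5/3 + 2/3)*(-5 + 2*16)**2)*34 = -(-5 + 32)**2*34 = -1*27**2*34 = -1*729*34 = -729*34 = -24786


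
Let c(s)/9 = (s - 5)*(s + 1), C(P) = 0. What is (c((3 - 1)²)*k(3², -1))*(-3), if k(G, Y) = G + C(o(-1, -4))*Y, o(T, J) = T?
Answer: 1215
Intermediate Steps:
k(G, Y) = G (k(G, Y) = G + 0*Y = G + 0 = G)
c(s) = 9*(1 + s)*(-5 + s) (c(s) = 9*((s - 5)*(s + 1)) = 9*((-5 + s)*(1 + s)) = 9*((1 + s)*(-5 + s)) = 9*(1 + s)*(-5 + s))
(c((3 - 1)²)*k(3², -1))*(-3) = ((-45 - 36*(3 - 1)² + 9*((3 - 1)²)²)*3²)*(-3) = ((-45 - 36*2² + 9*(2²)²)*9)*(-3) = ((-45 - 36*4 + 9*4²)*9)*(-3) = ((-45 - 144 + 9*16)*9)*(-3) = ((-45 - 144 + 144)*9)*(-3) = -45*9*(-3) = -405*(-3) = 1215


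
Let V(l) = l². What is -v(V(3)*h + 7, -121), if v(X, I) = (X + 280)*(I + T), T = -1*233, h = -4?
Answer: 88854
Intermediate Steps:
T = -233
v(X, I) = (-233 + I)*(280 + X) (v(X, I) = (X + 280)*(I - 233) = (280 + X)*(-233 + I) = (-233 + I)*(280 + X))
-v(V(3)*h + 7, -121) = -(-65240 - 233*(3²*(-4) + 7) + 280*(-121) - 121*(3²*(-4) + 7)) = -(-65240 - 233*(9*(-4) + 7) - 33880 - 121*(9*(-4) + 7)) = -(-65240 - 233*(-36 + 7) - 33880 - 121*(-36 + 7)) = -(-65240 - 233*(-29) - 33880 - 121*(-29)) = -(-65240 + 6757 - 33880 + 3509) = -1*(-88854) = 88854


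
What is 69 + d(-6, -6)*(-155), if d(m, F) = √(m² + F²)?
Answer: 69 - 930*√2 ≈ -1246.2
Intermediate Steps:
d(m, F) = √(F² + m²)
69 + d(-6, -6)*(-155) = 69 + √((-6)² + (-6)²)*(-155) = 69 + √(36 + 36)*(-155) = 69 + √72*(-155) = 69 + (6*√2)*(-155) = 69 - 930*√2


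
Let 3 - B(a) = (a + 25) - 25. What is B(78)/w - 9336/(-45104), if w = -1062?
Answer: 138517/498963 ≈ 0.27761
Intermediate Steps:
B(a) = 3 - a (B(a) = 3 - ((a + 25) - 25) = 3 - ((25 + a) - 25) = 3 - a)
B(78)/w - 9336/(-45104) = (3 - 1*78)/(-1062) - 9336/(-45104) = (3 - 78)*(-1/1062) - 9336*(-1/45104) = -75*(-1/1062) + 1167/5638 = 25/354 + 1167/5638 = 138517/498963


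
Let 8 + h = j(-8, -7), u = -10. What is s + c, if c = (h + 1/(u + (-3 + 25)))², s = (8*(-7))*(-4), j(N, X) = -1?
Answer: 43705/144 ≈ 303.51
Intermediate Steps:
s = 224 (s = -56*(-4) = 224)
h = -9 (h = -8 - 1 = -9)
c = 11449/144 (c = (-9 + 1/(-10 + (-3 + 25)))² = (-9 + 1/(-10 + 22))² = (-9 + 1/12)² = (-107/12)² = 11449/144 ≈ 79.507)
s + c = 224 + 11449/144 = 43705/144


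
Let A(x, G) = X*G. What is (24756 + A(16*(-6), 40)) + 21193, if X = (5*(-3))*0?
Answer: 45949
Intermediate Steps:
X = 0 (X = -15*0 = 0)
A(x, G) = 0 (A(x, G) = 0*G = 0)
(24756 + A(16*(-6), 40)) + 21193 = (24756 + 0) + 21193 = 24756 + 21193 = 45949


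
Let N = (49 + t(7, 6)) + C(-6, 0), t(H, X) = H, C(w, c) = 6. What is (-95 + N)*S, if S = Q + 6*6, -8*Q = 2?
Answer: -4719/4 ≈ -1179.8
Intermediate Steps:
Q = -¼ (Q = -⅛*2 = -¼ ≈ -0.25000)
S = 143/4 (S = -¼ + 6*6 = -¼ + 36 = 143/4 ≈ 35.750)
N = 62 (N = (49 + 7) + 6 = 56 + 6 = 62)
(-95 + N)*S = (-95 + 62)*(143/4) = -33*143/4 = -4719/4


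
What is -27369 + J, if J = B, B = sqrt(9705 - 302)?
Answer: -27369 + sqrt(9403) ≈ -27272.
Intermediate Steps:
B = sqrt(9403) ≈ 96.969
J = sqrt(9403) ≈ 96.969
-27369 + J = -27369 + sqrt(9403)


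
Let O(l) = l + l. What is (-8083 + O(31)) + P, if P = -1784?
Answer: -9805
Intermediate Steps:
O(l) = 2*l
(-8083 + O(31)) + P = (-8083 + 2*31) - 1784 = (-8083 + 62) - 1784 = -8021 - 1784 = -9805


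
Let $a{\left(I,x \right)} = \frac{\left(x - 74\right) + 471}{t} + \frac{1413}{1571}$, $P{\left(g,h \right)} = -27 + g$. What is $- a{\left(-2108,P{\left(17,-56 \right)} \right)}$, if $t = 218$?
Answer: $- \frac{916011}{342478} \approx -2.6747$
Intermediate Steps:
$a{\left(I,x \right)} = \frac{931721}{342478} + \frac{x}{218}$ ($a{\left(I,x \right)} = \frac{\left(x - 74\right) + 471}{218} + \frac{1413}{1571} = \left(\left(-74 + x\right) + 471\right) \frac{1}{218} + 1413 \cdot \frac{1}{1571} = \left(397 + x\right) \frac{1}{218} + \frac{1413}{1571} = \left(\frac{397}{218} + \frac{x}{218}\right) + \frac{1413}{1571} = \frac{931721}{342478} + \frac{x}{218}$)
$- a{\left(-2108,P{\left(17,-56 \right)} \right)} = - (\frac{931721}{342478} + \frac{-27 + 17}{218}) = - (\frac{931721}{342478} + \frac{1}{218} \left(-10\right)) = - (\frac{931721}{342478} - \frac{5}{109}) = \left(-1\right) \frac{916011}{342478} = - \frac{916011}{342478}$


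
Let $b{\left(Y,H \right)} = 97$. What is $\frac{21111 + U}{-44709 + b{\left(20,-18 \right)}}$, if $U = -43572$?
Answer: $\frac{22461}{44612} \approx 0.50347$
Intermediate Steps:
$\frac{21111 + U}{-44709 + b{\left(20,-18 \right)}} = \frac{21111 - 43572}{-44709 + 97} = - \frac{22461}{-44612} = \left(-22461\right) \left(- \frac{1}{44612}\right) = \frac{22461}{44612}$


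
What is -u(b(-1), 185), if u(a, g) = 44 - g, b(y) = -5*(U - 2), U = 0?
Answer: 141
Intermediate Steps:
b(y) = 10 (b(y) = -5*(0 - 2) = -5*(-2) = 10)
-u(b(-1), 185) = -(44 - 1*185) = -(44 - 185) = -1*(-141) = 141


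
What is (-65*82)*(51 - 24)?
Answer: -143910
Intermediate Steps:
(-65*82)*(51 - 24) = -5330*27 = -143910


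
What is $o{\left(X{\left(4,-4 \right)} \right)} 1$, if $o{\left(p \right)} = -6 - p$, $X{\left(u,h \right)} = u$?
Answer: $-10$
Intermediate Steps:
$o{\left(X{\left(4,-4 \right)} \right)} 1 = \left(-6 - 4\right) 1 = \left(-10\right) 1 = -10$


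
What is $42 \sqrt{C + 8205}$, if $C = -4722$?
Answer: $378 \sqrt{43} \approx 2478.7$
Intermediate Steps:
$42 \sqrt{C + 8205} = 42 \sqrt{-4722 + 8205} = 42 \sqrt{3483} = 42 \cdot 9 \sqrt{43} = 378 \sqrt{43}$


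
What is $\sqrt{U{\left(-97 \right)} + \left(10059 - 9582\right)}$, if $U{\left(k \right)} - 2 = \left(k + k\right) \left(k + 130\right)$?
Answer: $i \sqrt{5923} \approx 76.961 i$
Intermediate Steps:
$U{\left(k \right)} = 2 + 2 k \left(130 + k\right)$ ($U{\left(k \right)} = 2 + \left(k + k\right) \left(k + 130\right) = 2 + 2 k \left(130 + k\right)$)
$\sqrt{U{\left(-97 \right)} + \left(10059 - 9582\right)} = \sqrt{\left(2 + 2 \left(-97\right)^{2} + 260 \left(-97\right)\right) + \left(10059 - 9582\right)} = \sqrt{\left(2 + 2 \cdot 9409 - 25220\right) + \left(10059 - 9582\right)} = \sqrt{\left(2 + 18818 - 25220\right) + 477} = \sqrt{-6400 + 477} = \sqrt{-5923} = i \sqrt{5923}$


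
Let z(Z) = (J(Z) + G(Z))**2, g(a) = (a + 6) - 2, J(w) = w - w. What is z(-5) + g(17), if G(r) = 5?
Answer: 46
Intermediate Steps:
J(w) = 0
g(a) = 4 + a (g(a) = (6 + a) - 2 = 4 + a)
z(Z) = 25 (z(Z) = (0 + 5)**2 = 5**2 = 25)
z(-5) + g(17) = 25 + (4 + 17) = 25 + 21 = 46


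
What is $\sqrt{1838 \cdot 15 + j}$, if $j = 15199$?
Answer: $\sqrt{42769} \approx 206.81$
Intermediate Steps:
$\sqrt{1838 \cdot 15 + j} = \sqrt{1838 \cdot 15 + 15199} = \sqrt{27570 + 15199} = \sqrt{42769}$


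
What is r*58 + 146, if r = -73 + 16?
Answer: -3160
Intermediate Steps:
r = -57
r*58 + 146 = -57*58 + 146 = -3306 + 146 = -3160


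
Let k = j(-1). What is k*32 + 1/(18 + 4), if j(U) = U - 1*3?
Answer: -2815/22 ≈ -127.95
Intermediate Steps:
j(U) = -3 + U (j(U) = U - 3 = -3 + U)
k = -4 (k = -3 - 1 = -4)
k*32 + 1/(18 + 4) = -4*32 + 1/(18 + 4) = -128 + 1/22 = -2815/22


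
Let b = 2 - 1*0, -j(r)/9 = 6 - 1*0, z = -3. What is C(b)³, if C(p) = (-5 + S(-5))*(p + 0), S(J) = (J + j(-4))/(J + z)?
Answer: 6859/64 ≈ 107.17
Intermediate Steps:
j(r) = -54 (j(r) = -9*(6 - 1*0) = -9*(6 + 0) = -9*6 = -54)
b = 2 (b = 2 + 0 = 2)
S(J) = (-54 + J)/(-3 + J) (S(J) = (J - 54)/(J - 3) = (-54 + J)/(-3 + J))
C(p) = 19*p/8 (C(p) = (-5 + (-54 - 5)/(-3 - 5))*(p + 0) = (-5 - 59/(-8))*p = (-5 - ⅛*(-59))*p = (-5 + 59/8)*p = 19*p/8)
C(b)³ = ((19/8)*2)³ = (19/4)³ = 6859/64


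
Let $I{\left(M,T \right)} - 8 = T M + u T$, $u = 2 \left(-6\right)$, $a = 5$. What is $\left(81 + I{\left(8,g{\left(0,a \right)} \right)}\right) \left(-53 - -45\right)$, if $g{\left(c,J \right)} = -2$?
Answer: $-776$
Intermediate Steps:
$u = -12$
$I{\left(M,T \right)} = 8 - 12 T + M T$ ($I{\left(M,T \right)} = 8 + \left(T M - 12 T\right) = 8 + \left(M T - 12 T\right) = 8 + \left(- 12 T + M T\right) = 8 - 12 T + M T$)
$\left(81 + I{\left(8,g{\left(0,a \right)} \right)}\right) \left(-53 - -45\right) = \left(81 + \left(8 - -24 + 8 \left(-2\right)\right)\right) \left(-53 - -45\right) = \left(81 + \left(8 + 24 - 16\right)\right) \left(-53 + 45\right) = \left(81 + 16\right) \left(-8\right) = 97 \left(-8\right) = -776$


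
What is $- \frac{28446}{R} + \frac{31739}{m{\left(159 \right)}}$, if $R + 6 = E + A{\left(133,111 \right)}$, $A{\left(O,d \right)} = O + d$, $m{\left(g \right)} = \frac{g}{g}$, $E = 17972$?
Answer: $\frac{96323124}{3035} \approx 31737.0$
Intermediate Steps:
$m{\left(g \right)} = 1$
$R = 18210$ ($R = -6 + \left(17972 + \left(133 + 111\right)\right) = -6 + \left(17972 + 244\right) = -6 + 18216 = 18210$)
$- \frac{28446}{R} + \frac{31739}{m{\left(159 \right)}} = - \frac{28446}{18210} + \frac{31739}{1} = \left(-28446\right) \frac{1}{18210} + 31739 \cdot 1 = - \frac{4741}{3035} + 31739 = \frac{96323124}{3035}$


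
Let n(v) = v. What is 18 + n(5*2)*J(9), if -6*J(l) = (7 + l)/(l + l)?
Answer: 446/27 ≈ 16.519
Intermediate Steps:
J(l) = -(7 + l)/(12*l) (J(l) = -(7 + l)/(6*(l + l)) = -(7 + l)/(6*(2*l)) = -(7 + l)*1/(2*l)/6 = -(7 + l)/(12*l))
18 + n(5*2)*J(9) = 18 + (5*2)*((1/12)*(-7 - 1*9)/9) = 18 + 10*((1/12)*(⅑)*(-7 - 9)) = 18 + 10*((1/12)*(⅑)*(-16)) = 18 + 10*(-4/27) = 18 - 40/27 = 446/27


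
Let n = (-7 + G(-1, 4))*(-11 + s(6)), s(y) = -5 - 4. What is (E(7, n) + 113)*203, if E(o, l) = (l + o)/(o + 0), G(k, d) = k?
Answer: 27782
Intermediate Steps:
s(y) = -9
n = 160 (n = (-7 - 1)*(-11 - 9) = -8*(-20) = 160)
E(o, l) = (l + o)/o
(E(7, n) + 113)*203 = ((160 + 7)/7 + 113)*203 = ((⅐)*167 + 113)*203 = (167/7 + 113)*203 = (958/7)*203 = 27782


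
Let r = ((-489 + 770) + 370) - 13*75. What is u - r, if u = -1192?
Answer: -868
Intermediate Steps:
r = -324 (r = (281 + 370) - 1*975 = 651 - 975 = -324)
u - r = -1192 - 1*(-324) = -1192 + 324 = -868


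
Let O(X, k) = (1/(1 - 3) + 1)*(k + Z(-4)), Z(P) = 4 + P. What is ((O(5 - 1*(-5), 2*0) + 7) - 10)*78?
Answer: -234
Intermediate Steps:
O(X, k) = k/2 (O(X, k) = (1/(1 - 3) + 1)*(k + (4 - 4)) = (1/(-2) + 1)*(k + 0) = (-½ + 1)*k = k/2)
((O(5 - 1*(-5), 2*0) + 7) - 10)*78 = (((2*0)/2 + 7) - 10)*78 = (((½)*0 + 7) - 10)*78 = ((0 + 7) - 10)*78 = (7 - 10)*78 = -3*78 = -234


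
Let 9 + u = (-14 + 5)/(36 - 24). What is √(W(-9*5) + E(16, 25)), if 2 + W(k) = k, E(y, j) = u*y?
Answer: I*√203 ≈ 14.248*I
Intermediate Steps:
u = -39/4 (u = -9 + (-14 + 5)/(36 - 24) = -9 - 9/12 = -9 - 9*1/12 = -9 - ¾ = -39/4 ≈ -9.7500)
E(y, j) = -39*y/4
W(k) = -2 + k
√(W(-9*5) + E(16, 25)) = √((-2 - 9*5) - 39/4*16) = √((-2 - 45) - 156) = √(-47 - 156) = √(-203) = I*√203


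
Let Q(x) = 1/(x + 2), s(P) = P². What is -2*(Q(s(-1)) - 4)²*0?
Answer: 0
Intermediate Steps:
Q(x) = 1/(2 + x)
-2*(Q(s(-1)) - 4)²*0 = -2*(1/(2 + (-1)²) - 4)²*0 = -2*(1/(2 + 1) - 4)²*0 = -2*(1/3 - 4)²*0 = -2*(⅓ - 4)²*0 = -2*(-11/3)²*0 = -2*121/9*0 = -242/9*0 = 0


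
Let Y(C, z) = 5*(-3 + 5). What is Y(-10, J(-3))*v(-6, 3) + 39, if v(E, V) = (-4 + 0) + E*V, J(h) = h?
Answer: -181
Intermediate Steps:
v(E, V) = -4 + E*V
Y(C, z) = 10 (Y(C, z) = 5*2 = 10)
Y(-10, J(-3))*v(-6, 3) + 39 = 10*(-4 - 6*3) + 39 = 10*(-4 - 18) + 39 = 10*(-22) + 39 = -220 + 39 = -181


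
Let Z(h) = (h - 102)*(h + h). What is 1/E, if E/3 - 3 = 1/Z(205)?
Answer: 42230/380073 ≈ 0.11111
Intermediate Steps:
Z(h) = 2*h*(-102 + h) (Z(h) = (-102 + h)*(2*h) = 2*h*(-102 + h))
E = 380073/42230 (E = 9 + 3/((2*205*(-102 + 205))) = 9 + 3/((2*205*103)) = 9 + 3/42230 = 380073/42230 ≈ 9.0001)
1/E = 1/(380073/42230) = 42230/380073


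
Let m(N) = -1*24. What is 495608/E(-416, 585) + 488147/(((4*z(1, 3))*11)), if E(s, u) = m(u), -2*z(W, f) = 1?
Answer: -257033/6 ≈ -42839.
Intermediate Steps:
z(W, f) = -1/2 (z(W, f) = -1/2*1 = -1/2)
m(N) = -24
E(s, u) = -24
495608/E(-416, 585) + 488147/(((4*z(1, 3))*11)) = 495608/(-24) + 488147/(((4*(-1/2))*11)) = 495608*(-1/24) + 488147/((-2*11)) = -61951/3 + 488147/(-22) = -61951/3 + 488147*(-1/22) = -61951/3 - 44377/2 = -257033/6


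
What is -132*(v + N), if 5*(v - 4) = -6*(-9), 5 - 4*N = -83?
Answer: -24288/5 ≈ -4857.6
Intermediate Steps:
N = 22 (N = 5/4 - 1/4*(-83) = 5/4 + 83/4 = 22)
v = 74/5 (v = 4 + (-6*(-9))/5 = 4 + (1/5)*54 = 4 + 54/5 = 74/5 ≈ 14.800)
-132*(v + N) = -132*(74/5 + 22) = -132*184/5 = -24288/5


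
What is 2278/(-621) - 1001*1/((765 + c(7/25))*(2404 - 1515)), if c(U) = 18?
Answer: -2797721/762381 ≈ -3.6697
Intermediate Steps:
2278/(-621) - 1001*1/((765 + c(7/25))*(2404 - 1515)) = 2278/(-621) - 1001*1/((765 + 18)*(2404 - 1515)) = 2278*(-1/621) - 1001/(783*889) = -2278/621 - 1001/696087 = -2278/621 - 1001*1/696087 = -2278/621 - 143/99441 = -2797721/762381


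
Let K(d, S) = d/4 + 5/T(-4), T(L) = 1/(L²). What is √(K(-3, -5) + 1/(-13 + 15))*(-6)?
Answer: -3*√319 ≈ -53.582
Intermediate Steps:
T(L) = L⁻²
K(d, S) = 80 + d/4 (K(d, S) = d/4 + 5/((-4)⁻²) = d*(¼) + 5/(1/16) = d/4 + 5*16 = d/4 + 80 = 80 + d/4)
√(K(-3, -5) + 1/(-13 + 15))*(-6) = √((80 + (¼)*(-3)) + 1/(-13 + 15))*(-6) = √((80 - ¾) + 1/2)*(-6) = √(317/4 + ½)*(-6) = √(319/4)*(-6) = (√319/2)*(-6) = -3*√319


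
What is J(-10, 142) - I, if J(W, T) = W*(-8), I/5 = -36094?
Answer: 180550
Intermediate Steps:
I = -180470 (I = 5*(-36094) = -180470)
J(W, T) = -8*W
J(-10, 142) - I = -8*(-10) - 1*(-180470) = 80 + 180470 = 180550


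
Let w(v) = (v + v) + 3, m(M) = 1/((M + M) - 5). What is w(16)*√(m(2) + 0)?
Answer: 35*I ≈ 35.0*I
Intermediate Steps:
m(M) = 1/(-5 + 2*M) (m(M) = 1/(2*M - 5) = 1/(-5 + 2*M))
w(v) = 3 + 2*v (w(v) = 2*v + 3 = 3 + 2*v)
w(16)*√(m(2) + 0) = (3 + 2*16)*√(1/(-5 + 2*2) + 0) = (3 + 32)*√(1/(-5 + 4) + 0) = 35*√(1/(-1) + 0) = 35*√(-1 + 0) = 35*√(-1) = 35*I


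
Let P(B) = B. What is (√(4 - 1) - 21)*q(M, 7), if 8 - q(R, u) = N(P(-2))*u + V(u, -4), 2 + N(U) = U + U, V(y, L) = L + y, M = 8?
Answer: -987 + 47*√3 ≈ -905.59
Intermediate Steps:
N(U) = -2 + 2*U (N(U) = -2 + (U + U) = -2 + 2*U)
q(R, u) = 12 + 5*u (q(R, u) = 8 - ((-2 + 2*(-2))*u + (-4 + u)) = 8 - ((-2 - 4)*u + (-4 + u)) = 8 - (-6*u + (-4 + u)) = 8 - (-4 - 5*u) = 8 + (4 + 5*u) = 12 + 5*u)
(√(4 - 1) - 21)*q(M, 7) = (√(4 - 1) - 21)*(12 + 5*7) = (√3 - 21)*(12 + 35) = (-21 + √3)*47 = -987 + 47*√3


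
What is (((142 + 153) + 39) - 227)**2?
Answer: 11449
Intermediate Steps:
(((142 + 153) + 39) - 227)**2 = ((295 + 39) - 227)**2 = (334 - 227)**2 = 107**2 = 11449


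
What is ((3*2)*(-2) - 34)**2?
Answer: 2116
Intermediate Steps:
((3*2)*(-2) - 34)**2 = (6*(-2) - 34)**2 = (-12 - 34)**2 = (-46)**2 = 2116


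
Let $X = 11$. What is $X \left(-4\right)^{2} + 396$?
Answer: $572$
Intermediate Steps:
$X \left(-4\right)^{2} + 396 = 11 \left(-4\right)^{2} + 396 = 11 \cdot 16 + 396 = 176 + 396 = 572$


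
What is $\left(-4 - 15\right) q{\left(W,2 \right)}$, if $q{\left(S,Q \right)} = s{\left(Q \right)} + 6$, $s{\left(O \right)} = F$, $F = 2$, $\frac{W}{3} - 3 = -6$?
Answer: $-152$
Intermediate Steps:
$W = -9$ ($W = 9 + 3 \left(-6\right) = 9 - 18 = -9$)
$s{\left(O \right)} = 2$
$q{\left(S,Q \right)} = 8$ ($q{\left(S,Q \right)} = 2 + 6 = 8$)
$\left(-4 - 15\right) q{\left(W,2 \right)} = \left(-4 - 15\right) 8 = \left(-19\right) 8 = -152$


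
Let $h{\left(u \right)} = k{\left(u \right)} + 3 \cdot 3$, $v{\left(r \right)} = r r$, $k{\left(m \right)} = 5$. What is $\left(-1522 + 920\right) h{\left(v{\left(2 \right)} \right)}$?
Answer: $-8428$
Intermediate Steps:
$v{\left(r \right)} = r^{2}$
$h{\left(u \right)} = 14$ ($h{\left(u \right)} = 5 + 3 \cdot 3 = 5 + 9 = 14$)
$\left(-1522 + 920\right) h{\left(v{\left(2 \right)} \right)} = \left(-1522 + 920\right) 14 = \left(-602\right) 14 = -8428$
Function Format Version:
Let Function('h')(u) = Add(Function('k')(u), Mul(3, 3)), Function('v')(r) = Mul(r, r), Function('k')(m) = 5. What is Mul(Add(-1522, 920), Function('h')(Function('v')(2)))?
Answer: -8428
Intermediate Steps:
Function('v')(r) = Pow(r, 2)
Function('h')(u) = 14 (Function('h')(u) = Add(5, Mul(3, 3)) = Add(5, 9) = 14)
Mul(Add(-1522, 920), Function('h')(Function('v')(2))) = Mul(Add(-1522, 920), 14) = Mul(-602, 14) = -8428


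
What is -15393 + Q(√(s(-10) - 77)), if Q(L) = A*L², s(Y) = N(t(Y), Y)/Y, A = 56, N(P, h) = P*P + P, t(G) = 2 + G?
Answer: -100093/5 ≈ -20019.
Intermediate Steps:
N(P, h) = P + P² (N(P, h) = P² + P = P + P²)
s(Y) = (2 + Y)*(3 + Y)/Y (s(Y) = ((2 + Y)*(1 + (2 + Y)))/Y = ((2 + Y)*(3 + Y))/Y = (2 + Y)*(3 + Y)/Y)
Q(L) = 56*L²
-15393 + Q(√(s(-10) - 77)) = -15393 + 56*(√((5 - 10 + 6/(-10)) - 77))² = -15393 + 56*(√((5 - 10 + 6*(-⅒)) - 77))² = -15393 + 56*(√((5 - 10 - ⅗) - 77))² = -15393 + 56*(√(-28/5 - 77))² = -15393 + 56*(√(-413/5))² = -15393 + 56*(I*√2065/5)² = -15393 + 56*(-413/5) = -15393 - 23128/5 = -100093/5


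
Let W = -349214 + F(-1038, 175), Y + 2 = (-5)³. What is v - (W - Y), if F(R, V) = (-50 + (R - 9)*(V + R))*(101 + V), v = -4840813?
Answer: -253860762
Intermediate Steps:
F(R, V) = (-50 + (-9 + R)*(R + V))*(101 + V)
Y = -127 (Y = -2 + (-5)³ = -2 - 125 = -127)
W = 249019822 (W = -349214 + (-5050 - 959*175 - 909*(-1038) - 9*175² + 101*(-1038)² - 1038*175² + 175*(-1038)² + 92*(-1038)*175) = -349214 + (-5050 - 167825 + 943542 - 9*30625 + 101*1077444 - 1038*30625 + 175*1077444 - 16711800) = -349214 + (-5050 - 167825 + 943542 - 275625 + 108821844 - 31788750 + 188552700 - 16711800) = -349214 + 249369036 = 249019822)
v - (W - Y) = -4840813 - (249019822 - 1*(-127)) = -4840813 - (249019822 + 127) = -4840813 - 1*249019949 = -4840813 - 249019949 = -253860762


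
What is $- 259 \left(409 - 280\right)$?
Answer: $-33411$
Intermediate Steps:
$- 259 \left(409 - 280\right) = \left(-259\right) 129 = -33411$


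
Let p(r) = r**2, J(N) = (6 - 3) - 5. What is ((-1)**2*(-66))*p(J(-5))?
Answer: -264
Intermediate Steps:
J(N) = -2 (J(N) = 3 - 5 = -2)
((-1)**2*(-66))*p(J(-5)) = ((-1)**2*(-66))*(-2)**2 = (1*(-66))*4 = -66*4 = -264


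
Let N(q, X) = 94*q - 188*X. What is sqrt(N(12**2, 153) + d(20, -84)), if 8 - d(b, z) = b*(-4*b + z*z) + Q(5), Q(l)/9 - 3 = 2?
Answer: I*sqrt(154785) ≈ 393.43*I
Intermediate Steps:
Q(l) = 45 (Q(l) = 27 + 9*2 = 27 + 18 = 45)
N(q, X) = -188*X + 94*q
d(b, z) = -37 - b*(z**2 - 4*b) (d(b, z) = 8 - (b*(-4*b + z*z) + 45) = 8 - (b*(-4*b + z**2) + 45) = 8 - (b*(z**2 - 4*b) + 45) = 8 - (45 + b*(z**2 - 4*b)) = 8 + (-45 - b*(z**2 - 4*b)) = -37 - b*(z**2 - 4*b))
sqrt(N(12**2, 153) + d(20, -84)) = sqrt((-188*153 + 94*12**2) + (-37 + 4*20**2 - 1*20*(-84)**2)) = sqrt((-28764 + 94*144) + (-37 + 4*400 - 1*20*7056)) = sqrt((-28764 + 13536) + (-37 + 1600 - 141120)) = sqrt(-15228 - 139557) = sqrt(-154785) = I*sqrt(154785)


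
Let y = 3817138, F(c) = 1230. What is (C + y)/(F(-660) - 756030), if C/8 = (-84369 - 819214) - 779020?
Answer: 1607281/125800 ≈ 12.776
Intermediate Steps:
C = -13460824 (C = 8*((-84369 - 819214) - 779020) = 8*(-903583 - 779020) = 8*(-1682603) = -13460824)
(C + y)/(F(-660) - 756030) = (-13460824 + 3817138)/(1230 - 756030) = -9643686/(-754800) = -9643686*(-1/754800) = 1607281/125800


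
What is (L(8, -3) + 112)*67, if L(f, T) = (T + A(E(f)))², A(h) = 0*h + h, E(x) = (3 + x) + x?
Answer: 24656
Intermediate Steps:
E(x) = 3 + 2*x
A(h) = h (A(h) = 0 + h = h)
L(f, T) = (3 + T + 2*f)² (L(f, T) = (T + (3 + 2*f))² = (3 + T + 2*f)²)
(L(8, -3) + 112)*67 = ((3 - 3 + 2*8)² + 112)*67 = ((3 - 3 + 16)² + 112)*67 = (16² + 112)*67 = (256 + 112)*67 = 368*67 = 24656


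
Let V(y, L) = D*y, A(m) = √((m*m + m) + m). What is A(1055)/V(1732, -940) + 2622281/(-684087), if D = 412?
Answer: -2622281/684087 + √1115135/713584 ≈ -3.8318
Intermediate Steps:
A(m) = √(m² + 2*m) (A(m) = √((m² + m) + m) = √((m + m²) + m) = √(m² + 2*m))
V(y, L) = 412*y
A(1055)/V(1732, -940) + 2622281/(-684087) = √(1055*(2 + 1055))/((412*1732)) + 2622281/(-684087) = √(1055*1057)/713584 + 2622281*(-1/684087) = √1115135*(1/713584) - 2622281/684087 = √1115135/713584 - 2622281/684087 = -2622281/684087 + √1115135/713584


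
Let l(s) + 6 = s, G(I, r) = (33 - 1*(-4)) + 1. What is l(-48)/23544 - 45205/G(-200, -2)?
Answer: -9854709/8284 ≈ -1189.6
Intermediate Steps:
G(I, r) = 38 (G(I, r) = (33 + 4) + 1 = 37 + 1 = 38)
l(s) = -6 + s
l(-48)/23544 - 45205/G(-200, -2) = (-6 - 48)/23544 - 45205/38 = -54*1/23544 - 45205*1/38 = -1/436 - 45205/38 = -9854709/8284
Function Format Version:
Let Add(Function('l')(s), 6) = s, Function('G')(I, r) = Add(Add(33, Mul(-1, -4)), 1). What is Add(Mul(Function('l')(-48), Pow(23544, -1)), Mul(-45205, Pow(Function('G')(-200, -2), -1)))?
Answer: Rational(-9854709, 8284) ≈ -1189.6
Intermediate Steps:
Function('G')(I, r) = 38 (Function('G')(I, r) = Add(Add(33, 4), 1) = Add(37, 1) = 38)
Function('l')(s) = Add(-6, s)
Add(Mul(Function('l')(-48), Pow(23544, -1)), Mul(-45205, Pow(Function('G')(-200, -2), -1))) = Add(Mul(Add(-6, -48), Pow(23544, -1)), Mul(-45205, Pow(38, -1))) = Add(Mul(-54, Rational(1, 23544)), Mul(-45205, Rational(1, 38))) = Add(Rational(-1, 436), Rational(-45205, 38)) = Rational(-9854709, 8284)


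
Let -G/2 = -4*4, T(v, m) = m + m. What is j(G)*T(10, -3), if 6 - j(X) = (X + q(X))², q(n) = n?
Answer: 24540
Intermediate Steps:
T(v, m) = 2*m
G = 32 (G = -(-8)*4 = -2*(-16) = 32)
j(X) = 6 - 4*X² (j(X) = 6 - (X + X)² = 6 - (2*X)² = 6 - 4*X²)
j(G)*T(10, -3) = (6 - 4*32²)*(2*(-3)) = (6 - 4*1024)*(-6) = (6 - 4096)*(-6) = -4090*(-6) = 24540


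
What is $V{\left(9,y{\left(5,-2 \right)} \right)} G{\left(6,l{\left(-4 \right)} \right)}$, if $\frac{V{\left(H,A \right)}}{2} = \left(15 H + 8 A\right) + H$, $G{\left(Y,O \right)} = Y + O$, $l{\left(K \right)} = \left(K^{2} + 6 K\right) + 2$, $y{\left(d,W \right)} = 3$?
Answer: $0$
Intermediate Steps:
$l{\left(K \right)} = 2 + K^{2} + 6 K$
$G{\left(Y,O \right)} = O + Y$
$V{\left(H,A \right)} = 16 A + 32 H$ ($V{\left(H,A \right)} = 2 \left(\left(15 H + 8 A\right) + H\right) = 2 \left(\left(8 A + 15 H\right) + H\right) = 2 \left(8 A + 16 H\right) = 16 A + 32 H$)
$V{\left(9,y{\left(5,-2 \right)} \right)} G{\left(6,l{\left(-4 \right)} \right)} = \left(16 \cdot 3 + 32 \cdot 9\right) \left(\left(2 + \left(-4\right)^{2} + 6 \left(-4\right)\right) + 6\right) = \left(48 + 288\right) \left(\left(2 + 16 - 24\right) + 6\right) = 336 \left(-6 + 6\right) = 336 \cdot 0 = 0$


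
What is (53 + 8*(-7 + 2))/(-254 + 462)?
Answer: 1/16 ≈ 0.062500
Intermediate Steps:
(53 + 8*(-7 + 2))/(-254 + 462) = (53 + 8*(-5))/208 = (53 - 40)*(1/208) = 13*(1/208) = 1/16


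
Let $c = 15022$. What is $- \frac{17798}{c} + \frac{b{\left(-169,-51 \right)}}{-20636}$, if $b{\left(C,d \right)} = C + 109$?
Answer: $- \frac{6542468}{5535607} \approx -1.1819$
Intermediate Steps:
$b{\left(C,d \right)} = 109 + C$
$- \frac{17798}{c} + \frac{b{\left(-169,-51 \right)}}{-20636} = - \frac{17798}{15022} + \frac{109 - 169}{-20636} = \left(-17798\right) \frac{1}{15022} - - \frac{15}{5159} = - \frac{8899}{7511} + \frac{15}{5159} = - \frac{6542468}{5535607}$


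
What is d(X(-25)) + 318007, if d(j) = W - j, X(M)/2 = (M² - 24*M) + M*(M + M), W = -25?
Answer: 313032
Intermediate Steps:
X(M) = -48*M + 6*M² (X(M) = 2*((M² - 24*M) + M*(M + M)) = 2*((M² - 24*M) + M*(2*M)) = 2*((M² - 24*M) + 2*M²) = 2*(-24*M + 3*M²) = -48*M + 6*M²)
d(j) = -25 - j
d(X(-25)) + 318007 = (-25 - 6*(-25)*(-8 - 25)) + 318007 = (-25 - 6*(-25)*(-33)) + 318007 = (-25 - 1*4950) + 318007 = (-25 - 4950) + 318007 = -4975 + 318007 = 313032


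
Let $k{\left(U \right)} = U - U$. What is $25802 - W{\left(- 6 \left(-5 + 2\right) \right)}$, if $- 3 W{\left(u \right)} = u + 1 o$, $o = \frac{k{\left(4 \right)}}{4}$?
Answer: $25808$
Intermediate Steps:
$k{\left(U \right)} = 0$
$o = 0$ ($o = \frac{0}{4} = 0 \cdot \frac{1}{4} = 0$)
$W{\left(u \right)} = - \frac{u}{3}$ ($W{\left(u \right)} = - \frac{u + 1 \cdot 0}{3} = - \frac{u + 0}{3} = - \frac{u}{3}$)
$25802 - W{\left(- 6 \left(-5 + 2\right) \right)} = 25802 - - \frac{\left(-6\right) \left(-5 + 2\right)}{3} = 25802 - - \frac{\left(-6\right) \left(-3\right)}{3} = 25802 - \left(- \frac{1}{3}\right) 18 = 25802 - -6 = 25802 + 6 = 25808$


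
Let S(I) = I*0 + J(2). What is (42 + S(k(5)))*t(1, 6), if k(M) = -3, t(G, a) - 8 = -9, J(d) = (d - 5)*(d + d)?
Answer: -30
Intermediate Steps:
J(d) = 2*d*(-5 + d) (J(d) = (-5 + d)*(2*d) = 2*d*(-5 + d))
t(G, a) = -1 (t(G, a) = 8 - 9 = -1)
S(I) = -12 (S(I) = I*0 + 2*2*(-5 + 2) = 0 + 2*2*(-3) = 0 - 12 = -12)
(42 + S(k(5)))*t(1, 6) = (42 - 12)*(-1) = 30*(-1) = -30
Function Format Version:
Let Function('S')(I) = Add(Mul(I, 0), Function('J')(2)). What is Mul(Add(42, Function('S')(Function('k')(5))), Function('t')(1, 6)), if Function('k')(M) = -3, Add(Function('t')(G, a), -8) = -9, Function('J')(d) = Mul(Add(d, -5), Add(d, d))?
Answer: -30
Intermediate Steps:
Function('J')(d) = Mul(2, d, Add(-5, d)) (Function('J')(d) = Mul(Add(-5, d), Mul(2, d)) = Mul(2, d, Add(-5, d)))
Function('t')(G, a) = -1 (Function('t')(G, a) = Add(8, -9) = -1)
Function('S')(I) = -12 (Function('S')(I) = Add(Mul(I, 0), Mul(2, 2, Add(-5, 2))) = Add(0, Mul(2, 2, -3)) = Add(0, -12) = -12)
Mul(Add(42, Function('S')(Function('k')(5))), Function('t')(1, 6)) = Mul(Add(42, -12), -1) = Mul(30, -1) = -30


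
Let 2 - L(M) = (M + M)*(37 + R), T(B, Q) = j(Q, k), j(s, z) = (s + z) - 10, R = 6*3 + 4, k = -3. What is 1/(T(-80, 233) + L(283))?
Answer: -1/33172 ≈ -3.0146e-5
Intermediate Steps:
R = 22 (R = 18 + 4 = 22)
j(s, z) = -10 + s + z
T(B, Q) = -13 + Q (T(B, Q) = -10 + Q - 3 = -13 + Q)
L(M) = 2 - 118*M (L(M) = 2 - (M + M)*(37 + 22) = 2 - 2*M*59 = 2 - 118*M)
1/(T(-80, 233) + L(283)) = 1/((-13 + 233) + (2 - 118*283)) = 1/(220 + (2 - 33394)) = 1/(220 - 33392) = 1/(-33172) = -1/33172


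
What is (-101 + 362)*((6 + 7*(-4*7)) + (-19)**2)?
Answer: 44631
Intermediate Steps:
(-101 + 362)*((6 + 7*(-4*7)) + (-19)**2) = 261*((6 + 7*(-28)) + 361) = 261*((6 - 196) + 361) = 261*(-190 + 361) = 261*171 = 44631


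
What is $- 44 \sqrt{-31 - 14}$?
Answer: $- 132 i \sqrt{5} \approx - 295.16 i$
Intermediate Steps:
$- 44 \sqrt{-31 - 14} = - 44 \sqrt{-45} = - 44 \cdot 3 i \sqrt{5} = - 132 i \sqrt{5}$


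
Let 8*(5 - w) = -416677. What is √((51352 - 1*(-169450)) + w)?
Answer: √4366266/4 ≈ 522.39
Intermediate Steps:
w = 416717/8 (w = 5 - ⅛*(-416677) = 5 + 416677/8 = 416717/8 ≈ 52090.)
√((51352 - 1*(-169450)) + w) = √((51352 - 1*(-169450)) + 416717/8) = √((51352 + 169450) + 416717/8) = √(220802 + 416717/8) = √(2183133/8) = √4366266/4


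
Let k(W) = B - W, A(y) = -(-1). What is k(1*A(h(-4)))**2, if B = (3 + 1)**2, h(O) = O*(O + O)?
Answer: 225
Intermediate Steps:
h(O) = 2*O**2 (h(O) = O*(2*O) = 2*O**2)
A(y) = 1 (A(y) = -1*(-1) = 1)
B = 16 (B = 4**2 = 16)
k(W) = 16 - W
k(1*A(h(-4)))**2 = (16 - 1)**2 = 15**2 = 225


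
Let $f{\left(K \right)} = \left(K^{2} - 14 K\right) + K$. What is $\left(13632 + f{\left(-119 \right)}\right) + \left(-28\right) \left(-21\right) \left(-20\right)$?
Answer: $17580$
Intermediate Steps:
$f{\left(K \right)} = K^{2} - 13 K$
$\left(13632 + f{\left(-119 \right)}\right) + \left(-28\right) \left(-21\right) \left(-20\right) = \left(13632 - 119 \left(-13 - 119\right)\right) + \left(-28\right) \left(-21\right) \left(-20\right) = \left(13632 - -15708\right) + 588 \left(-20\right) = \left(13632 + 15708\right) - 11760 = 29340 - 11760 = 17580$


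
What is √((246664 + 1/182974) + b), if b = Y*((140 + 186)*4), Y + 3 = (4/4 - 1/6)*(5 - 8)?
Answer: 3*√890896527134174/182974 ≈ 489.38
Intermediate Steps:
Y = -11/2 (Y = -3 + (4/4 - 1/6)*(5 - 8) = -3 + (4*(¼) - 1*⅙)*(-3) = -3 + (1 - ⅙)*(-3) = -3 + (⅚)*(-3) = -3 - 5/2 = -11/2 ≈ -5.5000)
b = -7172 (b = -11*(140 + 186)*4/2 = -1793*4 = -11/2*1304 = -7172)
√((246664 + 1/182974) + b) = √((246664 + 1/182974) - 7172) = √(45133098737/182974 - 7172) = √(43820809209/182974) = 3*√890896527134174/182974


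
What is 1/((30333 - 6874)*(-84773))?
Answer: -1/1988689807 ≈ -5.0284e-10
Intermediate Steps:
1/((30333 - 6874)*(-84773)) = -1/84773/23459 = (1/23459)*(-1/84773) = -1/1988689807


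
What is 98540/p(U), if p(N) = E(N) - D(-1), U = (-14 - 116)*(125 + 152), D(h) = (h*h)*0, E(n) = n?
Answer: -758/277 ≈ -2.7365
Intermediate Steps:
D(h) = 0 (D(h) = h²*0 = 0)
U = -36010 (U = -130*277 = -36010)
p(N) = N (p(N) = N - 1*0 = N + 0 = N)
98540/p(U) = 98540/(-36010) = 98540*(-1/36010) = -758/277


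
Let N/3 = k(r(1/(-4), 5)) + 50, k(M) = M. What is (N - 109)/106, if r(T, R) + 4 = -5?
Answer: 7/53 ≈ 0.13208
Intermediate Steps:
r(T, R) = -9 (r(T, R) = -4 - 5 = -9)
N = 123 (N = 3*(-9 + 50) = 3*41 = 123)
(N - 109)/106 = (123 - 109)/106 = (1/106)*14 = 7/53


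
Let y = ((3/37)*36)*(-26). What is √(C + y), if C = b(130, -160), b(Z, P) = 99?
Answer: 3*√3515/37 ≈ 4.8071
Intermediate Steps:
y = -2808/37 (y = ((3*(1/37))*36)*(-26) = ((3/37)*36)*(-26) = (108/37)*(-26) = -2808/37 ≈ -75.892)
C = 99
√(C + y) = √(99 - 2808/37) = √(855/37) = 3*√3515/37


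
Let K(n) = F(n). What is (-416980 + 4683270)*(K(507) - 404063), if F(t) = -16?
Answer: -1723918196910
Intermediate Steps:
K(n) = -16
(-416980 + 4683270)*(K(507) - 404063) = (-416980 + 4683270)*(-16 - 404063) = 4266290*(-404079) = -1723918196910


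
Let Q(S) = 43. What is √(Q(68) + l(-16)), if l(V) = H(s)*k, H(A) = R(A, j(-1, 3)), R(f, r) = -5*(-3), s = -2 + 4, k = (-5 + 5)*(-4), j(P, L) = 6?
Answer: √43 ≈ 6.5574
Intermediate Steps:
k = 0 (k = 0*(-4) = 0)
s = 2
R(f, r) = 15
H(A) = 15
l(V) = 0 (l(V) = 15*0 = 0)
√(Q(68) + l(-16)) = √(43 + 0) = √43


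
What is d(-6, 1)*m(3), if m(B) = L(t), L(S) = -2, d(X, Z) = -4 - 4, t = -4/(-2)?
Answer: 16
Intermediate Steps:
t = 2 (t = -4*(-1/2) = 2)
d(X, Z) = -8
m(B) = -2
d(-6, 1)*m(3) = -8*(-2) = 16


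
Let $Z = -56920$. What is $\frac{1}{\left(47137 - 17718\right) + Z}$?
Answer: $- \frac{1}{27501} \approx -3.6362 \cdot 10^{-5}$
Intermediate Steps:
$\frac{1}{\left(47137 - 17718\right) + Z} = \frac{1}{\left(47137 - 17718\right) - 56920} = \frac{1}{29419 - 56920} = \frac{1}{-27501} = - \frac{1}{27501}$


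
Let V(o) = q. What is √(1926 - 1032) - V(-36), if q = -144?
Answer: 144 + √894 ≈ 173.90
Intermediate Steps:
V(o) = -144
√(1926 - 1032) - V(-36) = √(1926 - 1032) - 1*(-144) = √894 + 144 = 144 + √894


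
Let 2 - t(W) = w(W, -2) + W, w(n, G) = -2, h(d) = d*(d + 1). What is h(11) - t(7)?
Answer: 135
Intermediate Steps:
h(d) = d*(1 + d)
t(W) = 4 - W (t(W) = 2 - (-2 + W) = 2 + (2 - W) = 4 - W)
h(11) - t(7) = 11*(1 + 11) - (4 - 1*7) = 11*12 - (4 - 7) = 132 - 1*(-3) = 132 + 3 = 135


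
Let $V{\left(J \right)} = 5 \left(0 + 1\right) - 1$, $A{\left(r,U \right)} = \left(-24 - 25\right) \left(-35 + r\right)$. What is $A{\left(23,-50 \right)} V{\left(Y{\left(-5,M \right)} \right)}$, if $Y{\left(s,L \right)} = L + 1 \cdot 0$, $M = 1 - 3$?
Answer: $2352$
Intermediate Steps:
$M = -2$ ($M = 1 - 3 = -2$)
$Y{\left(s,L \right)} = L$ ($Y{\left(s,L \right)} = L + 0 = L$)
$A{\left(r,U \right)} = 1715 - 49 r$ ($A{\left(r,U \right)} = - 49 \left(-35 + r\right) = 1715 - 49 r$)
$V{\left(J \right)} = 4$ ($V{\left(J \right)} = 5 \cdot 1 - 1 = 5 - 1 = 4$)
$A{\left(23,-50 \right)} V{\left(Y{\left(-5,M \right)} \right)} = \left(1715 - 1127\right) 4 = 588 \cdot 4 = 2352$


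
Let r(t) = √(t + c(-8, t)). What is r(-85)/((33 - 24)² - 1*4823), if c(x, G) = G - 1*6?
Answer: -2*I*√11/2371 ≈ -0.0027977*I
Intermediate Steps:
c(x, G) = -6 + G (c(x, G) = G - 6 = -6 + G)
r(t) = √(-6 + 2*t) (r(t) = √(t + (-6 + t)) = √(-6 + 2*t))
r(-85)/((33 - 24)² - 1*4823) = √(-6 + 2*(-85))/((33 - 24)² - 1*4823) = √(-6 - 170)/(9² - 4823) = √(-176)/(81 - 4823) = (4*I*√11)/(-4742) = (4*I*√11)*(-1/4742) = -2*I*√11/2371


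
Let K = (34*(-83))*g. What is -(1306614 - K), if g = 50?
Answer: -1447714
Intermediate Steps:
K = -141100 (K = (34*(-83))*50 = -2822*50 = -141100)
-(1306614 - K) = -(1306614 - 1*(-141100)) = -(1306614 + 141100) = -1*1447714 = -1447714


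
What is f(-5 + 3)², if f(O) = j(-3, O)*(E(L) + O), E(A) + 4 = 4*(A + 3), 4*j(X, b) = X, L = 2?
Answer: 441/4 ≈ 110.25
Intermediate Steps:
j(X, b) = X/4
E(A) = 8 + 4*A (E(A) = -4 + 4*(A + 3) = -4 + 4*(3 + A) = -4 + (12 + 4*A) = 8 + 4*A)
f(O) = -12 - 3*O/4 (f(O) = ((¼)*(-3))*((8 + 4*2) + O) = -3*((8 + 8) + O)/4 = -3*(16 + O)/4 = -12 - 3*O/4)
f(-5 + 3)² = (-12 - 3*(-5 + 3)/4)² = (-12 - ¾*(-2))² = (-12 + 3/2)² = (-21/2)² = 441/4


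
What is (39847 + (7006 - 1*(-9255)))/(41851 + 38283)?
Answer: 28054/40067 ≈ 0.70018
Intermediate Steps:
(39847 + (7006 - 1*(-9255)))/(41851 + 38283) = (39847 + (7006 + 9255))/80134 = (39847 + 16261)*(1/80134) = 56108*(1/80134) = 28054/40067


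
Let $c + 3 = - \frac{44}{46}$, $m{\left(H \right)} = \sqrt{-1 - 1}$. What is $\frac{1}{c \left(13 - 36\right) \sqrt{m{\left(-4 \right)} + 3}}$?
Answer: $\frac{1}{91 \sqrt{3 + i \sqrt{2}}} \approx 0.0058883 - 0.0013183 i$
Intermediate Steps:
$m{\left(H \right)} = i \sqrt{2}$ ($m{\left(H \right)} = \sqrt{-2} = i \sqrt{2}$)
$c = - \frac{91}{23}$ ($c = -3 - \frac{44}{46} = -3 - \frac{22}{23} = - \frac{91}{23} \approx -3.9565$)
$\frac{1}{c \left(13 - 36\right) \sqrt{m{\left(-4 \right)} + 3}} = \frac{1}{- \frac{91 \left(13 - 36\right)}{23} \sqrt{i \sqrt{2} + 3}} = \frac{1}{\left(- \frac{91}{23}\right) \left(-23\right) \sqrt{3 + i \sqrt{2}}} = \frac{1}{91 \sqrt{3 + i \sqrt{2}}}$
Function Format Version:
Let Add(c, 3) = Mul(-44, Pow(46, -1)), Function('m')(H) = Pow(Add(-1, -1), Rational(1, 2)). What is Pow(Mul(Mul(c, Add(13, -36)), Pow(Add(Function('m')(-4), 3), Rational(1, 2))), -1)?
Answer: Mul(Rational(1, 91), Pow(Add(3, Mul(I, Pow(2, Rational(1, 2)))), Rational(-1, 2))) ≈ Add(0.0058883, Mul(-0.0013183, I))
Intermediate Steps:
Function('m')(H) = Mul(I, Pow(2, Rational(1, 2))) (Function('m')(H) = Pow(-2, Rational(1, 2)) = Mul(I, Pow(2, Rational(1, 2))))
c = Rational(-91, 23) (c = Add(-3, Mul(-44, Pow(46, -1))) = Add(-3, Mul(-44, Rational(1, 46))) = Add(-3, Rational(-22, 23)) = Rational(-91, 23) ≈ -3.9565)
Pow(Mul(Mul(c, Add(13, -36)), Pow(Add(Function('m')(-4), 3), Rational(1, 2))), -1) = Pow(Mul(Mul(Rational(-91, 23), Add(13, -36)), Pow(Add(Mul(I, Pow(2, Rational(1, 2))), 3), Rational(1, 2))), -1) = Pow(Mul(Mul(Rational(-91, 23), -23), Pow(Add(3, Mul(I, Pow(2, Rational(1, 2)))), Rational(1, 2))), -1) = Pow(Mul(91, Pow(Add(3, Mul(I, Pow(2, Rational(1, 2)))), Rational(1, 2))), -1) = Mul(Rational(1, 91), Pow(Add(3, Mul(I, Pow(2, Rational(1, 2)))), Rational(-1, 2)))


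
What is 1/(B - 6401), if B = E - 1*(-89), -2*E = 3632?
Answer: -1/8128 ≈ -0.00012303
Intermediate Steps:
E = -1816 (E = -1/2*3632 = -1816)
B = -1727 (B = -1816 - 1*(-89) = -1816 + 89 = -1727)
1/(B - 6401) = 1/(-1727 - 6401) = 1/(-8128) = -1/8128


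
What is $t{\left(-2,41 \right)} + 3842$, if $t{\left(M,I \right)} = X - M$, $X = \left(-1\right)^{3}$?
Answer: $3843$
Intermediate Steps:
$X = -1$
$t{\left(M,I \right)} = -1 - M$
$t{\left(-2,41 \right)} + 3842 = \left(-1 - -2\right) + 3842 = \left(-1 + 2\right) + 3842 = 1 + 3842 = 3843$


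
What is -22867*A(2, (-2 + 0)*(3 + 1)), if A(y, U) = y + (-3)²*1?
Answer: -251537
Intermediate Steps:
A(y, U) = 9 + y (A(y, U) = y + 9*1 = y + 9 = 9 + y)
-22867*A(2, (-2 + 0)*(3 + 1)) = -22867*(9 + 2) = -22867*11 = -251537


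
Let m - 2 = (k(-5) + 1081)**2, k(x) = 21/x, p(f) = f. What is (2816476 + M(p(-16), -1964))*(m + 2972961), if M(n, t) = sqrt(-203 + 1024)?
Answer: 290974447584756/25 + 103311531*sqrt(821)/25 ≈ 1.1639e+13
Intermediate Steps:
M(n, t) = sqrt(821)
m = 28987506/25 (m = 2 + (21/(-5) + 1081)**2 = 2 + (21*(-1/5) + 1081)**2 = 2 + (-21/5 + 1081)**2 = 2 + (5384/5)**2 = 2 + 28987456/25 = 28987506/25 ≈ 1.1595e+6)
(2816476 + M(p(-16), -1964))*(m + 2972961) = (2816476 + sqrt(821))*(28987506/25 + 2972961) = (2816476 + sqrt(821))*(103311531/25) = 290974447584756/25 + 103311531*sqrt(821)/25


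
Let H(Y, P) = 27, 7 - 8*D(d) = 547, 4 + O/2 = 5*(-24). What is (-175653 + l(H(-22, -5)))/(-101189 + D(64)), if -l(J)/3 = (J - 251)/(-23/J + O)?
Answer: 2360461302/1360684847 ≈ 1.7348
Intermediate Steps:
O = -248 (O = -8 + 2*(5*(-24)) = -8 + 2*(-120) = -8 - 240 = -248)
D(d) = -135/2 (D(d) = 7/8 - ⅛*547 = 7/8 - 547/8 = -135/2)
l(J) = -3*(-251 + J)/(-248 - 23/J) (l(J) = -3*(J - 251)/(-23/J - 248) = -3*(-251 + J)/(-248 - 23/J))
(-175653 + l(H(-22, -5)))/(-101189 + D(64)) = (-175653 + 3*27*(-251 + 27)/(23 + 248*27))/(-101189 - 135/2) = (-175653 + 3*27*(-224)/(23 + 6696))/(-202513/2) = (-175653 + 3*27*(-224)/6719)*(-2/202513) = (-175653 + 3*27*(1/6719)*(-224))*(-2/202513) = (-175653 - 18144/6719)*(-2/202513) = -1180230651/6719*(-2/202513) = 2360461302/1360684847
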